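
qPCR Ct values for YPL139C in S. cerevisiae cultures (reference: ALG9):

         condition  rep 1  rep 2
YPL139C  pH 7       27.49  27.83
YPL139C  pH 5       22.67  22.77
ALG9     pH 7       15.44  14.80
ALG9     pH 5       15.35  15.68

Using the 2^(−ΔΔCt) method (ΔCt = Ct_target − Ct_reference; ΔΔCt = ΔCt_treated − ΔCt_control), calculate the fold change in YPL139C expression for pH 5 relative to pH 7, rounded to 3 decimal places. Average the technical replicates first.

Mean Ct: YPL139C pH 7 27.660; YPL139C pH 5 22.720; ALG9 pH 7 15.120; ALG9 pH 5 15.515
ΔCt(pH 7) = 27.660 − 15.120 = 12.540
ΔCt(pH 5) = 22.720 − 15.515 = 7.205
ΔΔCt = 7.205 − 12.540 = -5.335
Fold change = 2^(−(-5.335)) = 2^5.335 = 40.3641

40.364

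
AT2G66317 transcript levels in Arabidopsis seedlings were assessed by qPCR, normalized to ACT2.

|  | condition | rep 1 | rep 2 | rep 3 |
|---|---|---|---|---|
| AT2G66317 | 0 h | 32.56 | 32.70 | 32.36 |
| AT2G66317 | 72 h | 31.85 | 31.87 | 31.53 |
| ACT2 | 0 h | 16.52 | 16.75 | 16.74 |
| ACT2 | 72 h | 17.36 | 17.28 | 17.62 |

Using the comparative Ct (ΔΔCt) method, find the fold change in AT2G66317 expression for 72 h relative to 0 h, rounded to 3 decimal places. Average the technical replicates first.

2.908

Mean Ct: AT2G66317 0 h 32.540; AT2G66317 72 h 31.750; ACT2 0 h 16.670; ACT2 72 h 17.420
ΔCt(0 h) = 32.540 − 16.670 = 15.870
ΔCt(72 h) = 31.750 − 17.420 = 14.330
ΔΔCt = 14.330 − 15.870 = -1.540
Fold change = 2^(−(-1.540)) = 2^1.540 = 2.9079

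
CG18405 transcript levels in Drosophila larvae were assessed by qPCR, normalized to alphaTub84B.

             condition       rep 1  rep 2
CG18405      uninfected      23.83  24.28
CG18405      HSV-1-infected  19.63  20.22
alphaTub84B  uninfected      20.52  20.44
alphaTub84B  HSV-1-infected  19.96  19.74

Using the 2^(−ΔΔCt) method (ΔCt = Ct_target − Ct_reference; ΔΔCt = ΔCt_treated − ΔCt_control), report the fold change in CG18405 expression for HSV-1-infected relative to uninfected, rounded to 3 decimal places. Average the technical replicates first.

11.314

Mean Ct: CG18405 uninfected 24.055; CG18405 HSV-1-infected 19.925; alphaTub84B uninfected 20.480; alphaTub84B HSV-1-infected 19.850
ΔCt(uninfected) = 24.055 − 20.480 = 3.575
ΔCt(HSV-1-infected) = 19.925 − 19.850 = 0.075
ΔΔCt = 0.075 − 3.575 = -3.500
Fold change = 2^(−(-3.500)) = 2^3.500 = 11.3137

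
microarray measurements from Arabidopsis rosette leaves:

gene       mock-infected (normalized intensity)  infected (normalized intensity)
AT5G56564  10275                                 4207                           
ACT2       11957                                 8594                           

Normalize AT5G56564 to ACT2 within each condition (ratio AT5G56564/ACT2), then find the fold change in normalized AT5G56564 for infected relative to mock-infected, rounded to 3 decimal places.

AT5G56564/ACT2 (mock-infected) = 10275 / 11957 = 0.85933
AT5G56564/ACT2 (infected) = 4207 / 8594 = 0.48953
Fold change = 0.48953 / 0.85933 = 0.5697

0.570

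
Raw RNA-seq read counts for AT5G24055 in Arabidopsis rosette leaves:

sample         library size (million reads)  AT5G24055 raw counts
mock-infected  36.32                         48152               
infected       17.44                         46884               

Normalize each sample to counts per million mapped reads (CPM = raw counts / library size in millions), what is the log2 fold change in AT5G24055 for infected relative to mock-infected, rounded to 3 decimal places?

1.020

CPM(mock-infected) = 48152 / 36.32 = 1325.7709
CPM(infected) = 46884 / 17.44 = 2688.3028
Fold change = 2688.3028 / 1325.7709 = 2.02773
log2(2.02773) = 1.0199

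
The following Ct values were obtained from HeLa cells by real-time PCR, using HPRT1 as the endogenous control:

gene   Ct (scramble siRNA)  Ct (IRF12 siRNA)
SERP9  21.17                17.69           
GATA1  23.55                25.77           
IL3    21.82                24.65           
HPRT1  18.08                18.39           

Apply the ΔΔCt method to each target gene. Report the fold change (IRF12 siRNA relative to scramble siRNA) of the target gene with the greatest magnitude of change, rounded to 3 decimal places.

13.833

SERP9: ΔΔCt = (17.69−18.39) − (21.17−18.08) = -0.70 − 3.09 = -3.79; fold change = 2^3.79 = 13.833
GATA1: ΔΔCt = (25.77−18.39) − (23.55−18.08) = 7.38 − 5.47 = 1.91; fold change = 2^-1.91 = 0.266
IL3: ΔΔCt = (24.65−18.39) − (21.82−18.08) = 6.26 − 3.74 = 2.52; fold change = 2^-2.52 = 0.174
SERP9 has the largest |ΔΔCt| = 3.79.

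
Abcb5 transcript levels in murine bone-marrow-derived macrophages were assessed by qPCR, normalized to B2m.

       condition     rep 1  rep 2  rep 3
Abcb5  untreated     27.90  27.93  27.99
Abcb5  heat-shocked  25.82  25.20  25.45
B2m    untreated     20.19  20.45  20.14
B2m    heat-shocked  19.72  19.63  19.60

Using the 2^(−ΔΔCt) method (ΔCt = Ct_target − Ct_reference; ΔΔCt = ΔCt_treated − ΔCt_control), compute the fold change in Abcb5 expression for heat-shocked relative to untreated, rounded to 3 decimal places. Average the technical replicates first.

Mean Ct: Abcb5 untreated 27.940; Abcb5 heat-shocked 25.490; B2m untreated 20.260; B2m heat-shocked 19.650
ΔCt(untreated) = 27.940 − 20.260 = 7.680
ΔCt(heat-shocked) = 25.490 − 19.650 = 5.840
ΔΔCt = 5.840 − 7.680 = -1.840
Fold change = 2^(−(-1.840)) = 2^1.840 = 3.5801

3.580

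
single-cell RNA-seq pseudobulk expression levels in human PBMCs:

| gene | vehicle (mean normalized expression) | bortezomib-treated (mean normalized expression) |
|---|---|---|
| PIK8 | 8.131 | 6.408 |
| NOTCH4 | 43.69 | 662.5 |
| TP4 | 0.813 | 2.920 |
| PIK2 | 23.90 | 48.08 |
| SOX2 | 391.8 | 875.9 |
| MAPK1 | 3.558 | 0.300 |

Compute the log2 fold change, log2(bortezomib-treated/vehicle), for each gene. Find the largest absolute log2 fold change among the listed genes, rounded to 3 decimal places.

3.923

log2(6.408/8.131) = -0.344  (PIK8)
log2(662.5/43.69) = 3.923  (NOTCH4)
log2(2.920/0.813) = 1.845  (TP4)
log2(48.08/23.90) = 1.008  (PIK2)
log2(875.9/391.8) = 1.161  (SOX2)
log2(0.300/3.558) = -3.568  (MAPK1)
The largest magnitude belongs to NOTCH4.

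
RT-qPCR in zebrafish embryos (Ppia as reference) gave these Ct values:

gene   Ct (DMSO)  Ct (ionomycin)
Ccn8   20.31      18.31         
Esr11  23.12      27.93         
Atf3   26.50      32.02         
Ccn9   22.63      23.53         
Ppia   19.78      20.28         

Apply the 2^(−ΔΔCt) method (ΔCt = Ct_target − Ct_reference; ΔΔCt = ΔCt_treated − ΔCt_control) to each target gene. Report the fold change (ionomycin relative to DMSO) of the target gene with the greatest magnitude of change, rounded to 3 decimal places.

0.031

Ccn8: ΔΔCt = (18.31−20.28) − (20.31−19.78) = -1.97 − 0.53 = -2.50; fold change = 2^2.50 = 5.657
Esr11: ΔΔCt = (27.93−20.28) − (23.12−19.78) = 7.65 − 3.34 = 4.31; fold change = 2^-4.31 = 0.050
Atf3: ΔΔCt = (32.02−20.28) − (26.50−19.78) = 11.74 − 6.72 = 5.02; fold change = 2^-5.02 = 0.031
Ccn9: ΔΔCt = (23.53−20.28) − (22.63−19.78) = 3.25 − 2.85 = 0.40; fold change = 2^-0.40 = 0.758
Atf3 has the largest |ΔΔCt| = 5.02.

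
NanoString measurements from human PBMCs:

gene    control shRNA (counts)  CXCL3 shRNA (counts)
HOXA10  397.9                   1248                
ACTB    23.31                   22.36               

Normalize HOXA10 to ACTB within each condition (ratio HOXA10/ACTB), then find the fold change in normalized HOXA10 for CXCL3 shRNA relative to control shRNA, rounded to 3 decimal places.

3.270

HOXA10/ACTB (control shRNA) = 397.9 / 23.31 = 17.07
HOXA10/ACTB (CXCL3 shRNA) = 1248 / 22.36 = 55.814
Fold change = 55.814 / 17.07 = 3.2697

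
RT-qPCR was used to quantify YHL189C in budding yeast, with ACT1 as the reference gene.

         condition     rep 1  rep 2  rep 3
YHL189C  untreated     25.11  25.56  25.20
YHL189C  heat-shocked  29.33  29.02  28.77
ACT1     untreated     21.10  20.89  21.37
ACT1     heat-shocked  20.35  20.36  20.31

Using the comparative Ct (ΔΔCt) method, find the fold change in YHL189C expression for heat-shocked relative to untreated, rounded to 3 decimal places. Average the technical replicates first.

0.043

Mean Ct: YHL189C untreated 25.290; YHL189C heat-shocked 29.040; ACT1 untreated 21.120; ACT1 heat-shocked 20.340
ΔCt(untreated) = 25.290 − 21.120 = 4.170
ΔCt(heat-shocked) = 29.040 − 20.340 = 8.700
ΔΔCt = 8.700 − 4.170 = 4.530
Fold change = 2^(−4.530) = 0.0433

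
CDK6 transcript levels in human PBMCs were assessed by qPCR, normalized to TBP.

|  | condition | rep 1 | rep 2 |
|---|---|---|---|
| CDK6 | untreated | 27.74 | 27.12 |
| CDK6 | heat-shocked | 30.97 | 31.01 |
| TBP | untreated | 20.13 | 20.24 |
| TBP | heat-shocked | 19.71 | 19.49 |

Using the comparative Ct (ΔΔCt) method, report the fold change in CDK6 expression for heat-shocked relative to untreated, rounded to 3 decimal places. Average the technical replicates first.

Mean Ct: CDK6 untreated 27.430; CDK6 heat-shocked 30.990; TBP untreated 20.185; TBP heat-shocked 19.600
ΔCt(untreated) = 27.430 − 20.185 = 7.245
ΔCt(heat-shocked) = 30.990 − 19.600 = 11.390
ΔΔCt = 11.390 − 7.245 = 4.145
Fold change = 2^(−4.145) = 0.0565

0.057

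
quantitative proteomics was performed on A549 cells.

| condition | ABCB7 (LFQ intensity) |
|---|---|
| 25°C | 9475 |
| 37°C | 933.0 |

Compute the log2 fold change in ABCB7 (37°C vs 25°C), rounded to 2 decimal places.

-3.34

Fold change = 933.0 / 9475 = 0.0985
log2(0.0985) = -3.344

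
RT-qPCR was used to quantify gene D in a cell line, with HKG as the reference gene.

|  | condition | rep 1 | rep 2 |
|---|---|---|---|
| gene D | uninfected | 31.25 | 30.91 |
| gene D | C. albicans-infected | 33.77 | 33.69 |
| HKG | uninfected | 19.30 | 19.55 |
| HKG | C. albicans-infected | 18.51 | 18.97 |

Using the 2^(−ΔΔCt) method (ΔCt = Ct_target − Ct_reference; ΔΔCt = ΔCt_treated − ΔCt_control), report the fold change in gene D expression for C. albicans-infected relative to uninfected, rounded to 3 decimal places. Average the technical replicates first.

Mean Ct: gene D uninfected 31.080; gene D C. albicans-infected 33.730; HKG uninfected 19.425; HKG C. albicans-infected 18.740
ΔCt(uninfected) = 31.080 − 19.425 = 11.655
ΔCt(C. albicans-infected) = 33.730 − 18.740 = 14.990
ΔΔCt = 14.990 − 11.655 = 3.335
Fold change = 2^(−3.335) = 0.0991

0.099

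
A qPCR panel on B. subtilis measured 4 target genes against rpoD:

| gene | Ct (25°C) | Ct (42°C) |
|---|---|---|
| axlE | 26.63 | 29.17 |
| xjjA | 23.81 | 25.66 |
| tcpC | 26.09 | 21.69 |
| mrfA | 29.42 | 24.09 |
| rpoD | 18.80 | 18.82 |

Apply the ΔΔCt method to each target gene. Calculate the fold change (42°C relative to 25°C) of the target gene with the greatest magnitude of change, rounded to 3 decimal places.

axlE: ΔΔCt = (29.17−18.82) − (26.63−18.80) = 10.35 − 7.83 = 2.52; fold change = 2^-2.52 = 0.174
xjjA: ΔΔCt = (25.66−18.82) − (23.81−18.80) = 6.84 − 5.01 = 1.83; fold change = 2^-1.83 = 0.281
tcpC: ΔΔCt = (21.69−18.82) − (26.09−18.80) = 2.87 − 7.29 = -4.42; fold change = 2^4.42 = 21.407
mrfA: ΔΔCt = (24.09−18.82) − (29.42−18.80) = 5.27 − 10.62 = -5.35; fold change = 2^5.35 = 40.786
mrfA has the largest |ΔΔCt| = 5.35.

40.786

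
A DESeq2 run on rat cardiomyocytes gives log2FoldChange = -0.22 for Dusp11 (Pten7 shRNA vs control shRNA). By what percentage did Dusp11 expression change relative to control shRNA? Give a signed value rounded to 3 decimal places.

Fold change = 2^(-0.22) = 0.8586
Percent change = (FC − 1) × 100% = (0.8586 − 1) × 100 = -14.143%

-14.143%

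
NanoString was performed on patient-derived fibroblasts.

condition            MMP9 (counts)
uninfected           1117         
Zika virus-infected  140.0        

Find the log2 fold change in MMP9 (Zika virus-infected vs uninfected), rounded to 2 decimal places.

-3.00

Fold change = 140.0 / 1117 = 0.1253
log2(0.1253) = -2.996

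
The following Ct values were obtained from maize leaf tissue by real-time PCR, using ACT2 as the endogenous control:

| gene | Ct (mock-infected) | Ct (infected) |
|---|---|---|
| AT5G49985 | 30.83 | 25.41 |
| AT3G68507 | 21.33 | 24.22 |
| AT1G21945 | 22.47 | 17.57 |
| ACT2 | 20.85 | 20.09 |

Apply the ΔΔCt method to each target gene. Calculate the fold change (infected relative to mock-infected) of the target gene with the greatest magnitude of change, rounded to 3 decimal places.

25.281

AT5G49985: ΔΔCt = (25.41−20.09) − (30.83−20.85) = 5.32 − 9.98 = -4.66; fold change = 2^4.66 = 25.281
AT3G68507: ΔΔCt = (24.22−20.09) − (21.33−20.85) = 4.13 − 0.48 = 3.65; fold change = 2^-3.65 = 0.080
AT1G21945: ΔΔCt = (17.57−20.09) − (22.47−20.85) = -2.52 − 1.62 = -4.14; fold change = 2^4.14 = 17.630
AT5G49985 has the largest |ΔΔCt| = 4.66.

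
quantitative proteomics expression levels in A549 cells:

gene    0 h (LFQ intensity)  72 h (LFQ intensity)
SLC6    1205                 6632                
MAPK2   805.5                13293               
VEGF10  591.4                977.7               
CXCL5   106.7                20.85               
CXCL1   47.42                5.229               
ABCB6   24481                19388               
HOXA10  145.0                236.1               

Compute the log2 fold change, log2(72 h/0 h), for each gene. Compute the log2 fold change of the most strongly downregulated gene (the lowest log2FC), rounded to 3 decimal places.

log2(6632/1205) = 2.460  (SLC6)
log2(13293/805.5) = 4.045  (MAPK2)
log2(977.7/591.4) = 0.725  (VEGF10)
log2(20.85/106.7) = -2.355  (CXCL5)
log2(5.229/47.42) = -3.181  (CXCL1)
log2(19388/24481) = -0.336  (ABCB6)
log2(236.1/145.0) = 0.703  (HOXA10)
CXCL1 is most strongly downregulated.

-3.181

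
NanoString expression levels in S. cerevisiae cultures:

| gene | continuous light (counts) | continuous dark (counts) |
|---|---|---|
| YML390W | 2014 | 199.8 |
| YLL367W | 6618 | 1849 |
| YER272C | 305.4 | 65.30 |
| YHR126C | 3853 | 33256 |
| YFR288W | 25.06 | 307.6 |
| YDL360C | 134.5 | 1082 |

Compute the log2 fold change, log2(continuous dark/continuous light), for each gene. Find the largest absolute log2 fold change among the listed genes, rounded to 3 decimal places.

3.618

log2(199.8/2014) = -3.333  (YML390W)
log2(1849/6618) = -1.840  (YLL367W)
log2(65.30/305.4) = -2.226  (YER272C)
log2(33256/3853) = 3.110  (YHR126C)
log2(307.6/25.06) = 3.618  (YFR288W)
log2(1082/134.5) = 3.008  (YDL360C)
The largest magnitude belongs to YFR288W.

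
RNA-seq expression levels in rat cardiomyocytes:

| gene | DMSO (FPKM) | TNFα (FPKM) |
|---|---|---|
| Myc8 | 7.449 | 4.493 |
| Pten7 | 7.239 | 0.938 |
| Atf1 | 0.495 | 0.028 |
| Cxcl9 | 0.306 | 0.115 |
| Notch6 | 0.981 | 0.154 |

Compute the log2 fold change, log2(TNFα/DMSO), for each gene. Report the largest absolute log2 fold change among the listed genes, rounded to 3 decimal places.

4.144

log2(4.493/7.449) = -0.729  (Myc8)
log2(0.938/7.239) = -2.948  (Pten7)
log2(0.028/0.495) = -4.144  (Atf1)
log2(0.115/0.306) = -1.412  (Cxcl9)
log2(0.154/0.981) = -2.671  (Notch6)
The largest magnitude belongs to Atf1.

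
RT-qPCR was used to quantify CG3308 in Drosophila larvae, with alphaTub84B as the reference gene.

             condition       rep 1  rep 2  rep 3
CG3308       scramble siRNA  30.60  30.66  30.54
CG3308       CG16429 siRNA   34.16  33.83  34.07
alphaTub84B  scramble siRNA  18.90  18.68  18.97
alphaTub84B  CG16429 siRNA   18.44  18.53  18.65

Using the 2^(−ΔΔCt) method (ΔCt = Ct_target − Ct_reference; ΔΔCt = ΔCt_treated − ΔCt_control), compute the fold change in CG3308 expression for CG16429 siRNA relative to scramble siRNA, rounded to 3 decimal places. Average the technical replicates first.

Mean Ct: CG3308 scramble siRNA 30.600; CG3308 CG16429 siRNA 34.020; alphaTub84B scramble siRNA 18.850; alphaTub84B CG16429 siRNA 18.540
ΔCt(scramble siRNA) = 30.600 − 18.850 = 11.750
ΔCt(CG16429 siRNA) = 34.020 − 18.540 = 15.480
ΔΔCt = 15.480 − 11.750 = 3.730
Fold change = 2^(−3.730) = 0.0754

0.075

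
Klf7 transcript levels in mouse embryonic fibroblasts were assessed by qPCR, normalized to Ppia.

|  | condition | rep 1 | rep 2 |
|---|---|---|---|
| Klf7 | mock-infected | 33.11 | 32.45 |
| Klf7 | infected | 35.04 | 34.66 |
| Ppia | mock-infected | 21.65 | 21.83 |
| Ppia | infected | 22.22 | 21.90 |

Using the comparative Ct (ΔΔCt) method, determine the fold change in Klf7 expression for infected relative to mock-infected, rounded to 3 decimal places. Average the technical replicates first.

Mean Ct: Klf7 mock-infected 32.780; Klf7 infected 34.850; Ppia mock-infected 21.740; Ppia infected 22.060
ΔCt(mock-infected) = 32.780 − 21.740 = 11.040
ΔCt(infected) = 34.850 − 22.060 = 12.790
ΔΔCt = 12.790 − 11.040 = 1.750
Fold change = 2^(−1.750) = 0.2973

0.297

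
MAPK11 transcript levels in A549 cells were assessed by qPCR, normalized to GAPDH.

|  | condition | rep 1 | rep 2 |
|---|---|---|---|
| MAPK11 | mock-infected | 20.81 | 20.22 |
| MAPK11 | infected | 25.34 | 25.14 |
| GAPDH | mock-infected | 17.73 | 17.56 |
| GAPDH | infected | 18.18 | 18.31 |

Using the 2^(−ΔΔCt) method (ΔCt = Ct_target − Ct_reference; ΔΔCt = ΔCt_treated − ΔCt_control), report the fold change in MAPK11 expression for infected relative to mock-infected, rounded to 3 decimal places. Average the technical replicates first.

0.057

Mean Ct: MAPK11 mock-infected 20.515; MAPK11 infected 25.240; GAPDH mock-infected 17.645; GAPDH infected 18.245
ΔCt(mock-infected) = 20.515 − 17.645 = 2.870
ΔCt(infected) = 25.240 − 18.245 = 6.995
ΔΔCt = 6.995 − 2.870 = 4.125
Fold change = 2^(−4.125) = 0.0573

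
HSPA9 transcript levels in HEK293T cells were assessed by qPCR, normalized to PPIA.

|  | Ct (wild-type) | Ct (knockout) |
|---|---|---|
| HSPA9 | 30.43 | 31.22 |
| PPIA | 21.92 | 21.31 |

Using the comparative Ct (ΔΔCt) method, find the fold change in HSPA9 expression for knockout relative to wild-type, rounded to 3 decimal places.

0.379

ΔCt(wild-type) = 30.430 − 21.920 = 8.510
ΔCt(knockout) = 31.220 − 21.310 = 9.910
ΔΔCt = 9.910 − 8.510 = 1.400
Fold change = 2^(−1.400) = 0.3789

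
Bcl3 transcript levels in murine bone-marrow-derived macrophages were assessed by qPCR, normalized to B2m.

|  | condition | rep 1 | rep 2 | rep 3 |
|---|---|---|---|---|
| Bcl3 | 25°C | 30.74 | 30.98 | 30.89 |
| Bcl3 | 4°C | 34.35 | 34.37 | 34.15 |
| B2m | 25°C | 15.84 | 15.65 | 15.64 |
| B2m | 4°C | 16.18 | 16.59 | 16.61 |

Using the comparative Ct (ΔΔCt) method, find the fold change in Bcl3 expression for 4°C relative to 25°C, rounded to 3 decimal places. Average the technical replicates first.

Mean Ct: Bcl3 25°C 30.870; Bcl3 4°C 34.290; B2m 25°C 15.710; B2m 4°C 16.460
ΔCt(25°C) = 30.870 − 15.710 = 15.160
ΔCt(4°C) = 34.290 − 16.460 = 17.830
ΔΔCt = 17.830 − 15.160 = 2.670
Fold change = 2^(−2.670) = 0.1571

0.157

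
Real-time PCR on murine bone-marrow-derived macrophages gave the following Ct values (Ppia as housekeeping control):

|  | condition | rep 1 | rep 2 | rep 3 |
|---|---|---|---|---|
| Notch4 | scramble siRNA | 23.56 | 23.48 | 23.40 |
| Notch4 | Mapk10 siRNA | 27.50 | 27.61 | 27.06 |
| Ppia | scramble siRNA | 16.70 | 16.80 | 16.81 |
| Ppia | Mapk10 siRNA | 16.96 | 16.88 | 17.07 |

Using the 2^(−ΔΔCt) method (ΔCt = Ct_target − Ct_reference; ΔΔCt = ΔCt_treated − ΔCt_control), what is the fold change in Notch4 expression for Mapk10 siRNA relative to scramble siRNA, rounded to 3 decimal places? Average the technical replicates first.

0.076

Mean Ct: Notch4 scramble siRNA 23.480; Notch4 Mapk10 siRNA 27.390; Ppia scramble siRNA 16.770; Ppia Mapk10 siRNA 16.970
ΔCt(scramble siRNA) = 23.480 − 16.770 = 6.710
ΔCt(Mapk10 siRNA) = 27.390 − 16.970 = 10.420
ΔΔCt = 10.420 − 6.710 = 3.710
Fold change = 2^(−3.710) = 0.0764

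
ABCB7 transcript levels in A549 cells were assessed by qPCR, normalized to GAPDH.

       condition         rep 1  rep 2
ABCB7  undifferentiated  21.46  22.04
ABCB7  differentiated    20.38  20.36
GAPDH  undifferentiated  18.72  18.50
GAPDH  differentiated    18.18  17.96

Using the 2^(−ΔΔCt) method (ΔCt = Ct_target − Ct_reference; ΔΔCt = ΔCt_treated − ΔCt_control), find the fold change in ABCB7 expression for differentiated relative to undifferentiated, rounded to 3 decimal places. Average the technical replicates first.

1.790

Mean Ct: ABCB7 undifferentiated 21.750; ABCB7 differentiated 20.370; GAPDH undifferentiated 18.610; GAPDH differentiated 18.070
ΔCt(undifferentiated) = 21.750 − 18.610 = 3.140
ΔCt(differentiated) = 20.370 − 18.070 = 2.300
ΔΔCt = 2.300 − 3.140 = -0.840
Fold change = 2^(−(-0.840)) = 2^0.840 = 1.7901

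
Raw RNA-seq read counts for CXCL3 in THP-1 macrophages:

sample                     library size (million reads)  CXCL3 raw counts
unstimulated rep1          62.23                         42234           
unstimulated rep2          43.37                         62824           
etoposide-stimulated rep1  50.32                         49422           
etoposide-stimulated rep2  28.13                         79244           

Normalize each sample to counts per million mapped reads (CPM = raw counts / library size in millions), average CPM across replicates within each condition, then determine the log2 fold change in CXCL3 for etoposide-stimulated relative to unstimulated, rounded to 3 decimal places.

0.837

CPM(unstimulated rep1) = 42234 / 62.23 = 678.6759
CPM(unstimulated rep2) = 62824 / 43.37 = 1448.5589
CPM(etoposide-stimulated rep1) = 49422 / 50.32 = 982.1542
CPM(etoposide-stimulated rep2) = 79244 / 28.13 = 2817.0636
mean CPM(unstimulated) = 1063.6174; mean CPM(etoposide-stimulated) = 1899.6089
Fold change = 1899.6089 / 1063.6174 = 1.78599
log2(1.78599) = 0.8367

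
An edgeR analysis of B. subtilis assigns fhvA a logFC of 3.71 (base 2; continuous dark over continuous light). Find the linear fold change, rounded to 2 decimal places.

Fold change = 2^(3.71) = 13.086

13.09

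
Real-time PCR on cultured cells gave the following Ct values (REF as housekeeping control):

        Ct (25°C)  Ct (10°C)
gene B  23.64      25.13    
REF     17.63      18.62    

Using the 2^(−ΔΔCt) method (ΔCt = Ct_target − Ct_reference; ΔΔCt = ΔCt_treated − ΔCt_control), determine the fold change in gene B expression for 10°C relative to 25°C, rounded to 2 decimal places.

ΔCt(25°C) = 23.640 − 17.630 = 6.010
ΔCt(10°C) = 25.130 − 18.620 = 6.510
ΔΔCt = 6.510 − 6.010 = 0.500
Fold change = 2^(−0.500) = 0.707

0.71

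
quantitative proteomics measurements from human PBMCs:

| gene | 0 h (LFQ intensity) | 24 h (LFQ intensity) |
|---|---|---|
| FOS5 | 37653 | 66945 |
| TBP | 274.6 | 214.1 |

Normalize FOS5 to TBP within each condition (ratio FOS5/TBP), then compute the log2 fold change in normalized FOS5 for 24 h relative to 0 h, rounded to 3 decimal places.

1.189

FOS5/TBP (0 h) = 37653 / 274.6 = 137.12
FOS5/TBP (24 h) = 66945 / 214.1 = 312.68
Fold change = 312.68 / 137.12 = 2.2804
log2(2.2804) = 1.1893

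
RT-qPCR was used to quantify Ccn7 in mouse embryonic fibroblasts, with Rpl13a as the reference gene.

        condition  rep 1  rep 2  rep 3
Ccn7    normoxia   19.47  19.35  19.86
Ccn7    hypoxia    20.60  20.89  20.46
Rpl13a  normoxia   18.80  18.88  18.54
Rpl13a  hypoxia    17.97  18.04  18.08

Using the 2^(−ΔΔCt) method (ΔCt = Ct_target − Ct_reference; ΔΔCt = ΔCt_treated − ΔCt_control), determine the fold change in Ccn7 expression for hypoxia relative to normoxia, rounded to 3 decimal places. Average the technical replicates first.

0.287

Mean Ct: Ccn7 normoxia 19.560; Ccn7 hypoxia 20.650; Rpl13a normoxia 18.740; Rpl13a hypoxia 18.030
ΔCt(normoxia) = 19.560 − 18.740 = 0.820
ΔCt(hypoxia) = 20.650 − 18.030 = 2.620
ΔΔCt = 2.620 − 0.820 = 1.800
Fold change = 2^(−1.800) = 0.2872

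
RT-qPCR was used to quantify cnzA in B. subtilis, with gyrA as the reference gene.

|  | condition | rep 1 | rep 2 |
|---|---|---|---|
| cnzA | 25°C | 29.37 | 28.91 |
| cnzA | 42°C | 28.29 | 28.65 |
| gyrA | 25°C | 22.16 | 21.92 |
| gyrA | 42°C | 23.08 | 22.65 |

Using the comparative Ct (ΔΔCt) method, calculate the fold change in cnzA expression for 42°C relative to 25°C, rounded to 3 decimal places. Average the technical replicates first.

Mean Ct: cnzA 25°C 29.140; cnzA 42°C 28.470; gyrA 25°C 22.040; gyrA 42°C 22.865
ΔCt(25°C) = 29.140 − 22.040 = 7.100
ΔCt(42°C) = 28.470 − 22.865 = 5.605
ΔΔCt = 5.605 − 7.100 = -1.495
Fold change = 2^(−(-1.495)) = 2^1.495 = 2.8186

2.819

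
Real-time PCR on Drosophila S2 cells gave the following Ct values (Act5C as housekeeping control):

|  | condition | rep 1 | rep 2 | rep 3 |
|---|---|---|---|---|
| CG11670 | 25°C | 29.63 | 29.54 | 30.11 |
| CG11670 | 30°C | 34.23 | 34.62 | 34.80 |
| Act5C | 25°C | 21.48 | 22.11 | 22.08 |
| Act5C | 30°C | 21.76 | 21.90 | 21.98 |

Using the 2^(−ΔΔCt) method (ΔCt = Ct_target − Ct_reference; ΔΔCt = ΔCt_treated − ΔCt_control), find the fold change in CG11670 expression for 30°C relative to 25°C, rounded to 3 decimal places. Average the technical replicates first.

Mean Ct: CG11670 25°C 29.760; CG11670 30°C 34.550; Act5C 25°C 21.890; Act5C 30°C 21.880
ΔCt(25°C) = 29.760 − 21.890 = 7.870
ΔCt(30°C) = 34.550 − 21.880 = 12.670
ΔΔCt = 12.670 − 7.870 = 4.800
Fold change = 2^(−4.800) = 0.0359

0.036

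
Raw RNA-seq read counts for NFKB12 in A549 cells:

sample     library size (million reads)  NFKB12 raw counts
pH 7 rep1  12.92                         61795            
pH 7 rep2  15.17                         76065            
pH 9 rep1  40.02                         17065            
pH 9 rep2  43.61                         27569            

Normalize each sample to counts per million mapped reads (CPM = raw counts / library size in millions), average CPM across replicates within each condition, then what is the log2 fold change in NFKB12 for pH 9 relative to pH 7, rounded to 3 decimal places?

-3.210

CPM(pH 7 rep1) = 61795 / 12.92 = 4782.8947
CPM(pH 7 rep2) = 76065 / 15.17 = 5014.1727
CPM(pH 9 rep1) = 17065 / 40.02 = 426.4118
CPM(pH 9 rep2) = 27569 / 43.61 = 632.1715
mean CPM(pH 7) = 4898.5337; mean CPM(pH 9) = 529.2917
Fold change = 529.2917 / 4898.5337 = 0.10805
log2(0.10805) = -3.2102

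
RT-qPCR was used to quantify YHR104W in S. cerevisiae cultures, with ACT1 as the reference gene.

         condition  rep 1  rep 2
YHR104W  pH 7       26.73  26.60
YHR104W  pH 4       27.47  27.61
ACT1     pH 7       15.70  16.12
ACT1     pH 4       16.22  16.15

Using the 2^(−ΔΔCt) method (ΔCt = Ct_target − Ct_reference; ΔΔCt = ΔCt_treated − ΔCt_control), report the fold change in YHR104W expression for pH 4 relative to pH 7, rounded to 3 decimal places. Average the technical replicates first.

Mean Ct: YHR104W pH 7 26.665; YHR104W pH 4 27.540; ACT1 pH 7 15.910; ACT1 pH 4 16.185
ΔCt(pH 7) = 26.665 − 15.910 = 10.755
ΔCt(pH 4) = 27.540 − 16.185 = 11.355
ΔΔCt = 11.355 − 10.755 = 0.600
Fold change = 2^(−0.600) = 0.6598

0.660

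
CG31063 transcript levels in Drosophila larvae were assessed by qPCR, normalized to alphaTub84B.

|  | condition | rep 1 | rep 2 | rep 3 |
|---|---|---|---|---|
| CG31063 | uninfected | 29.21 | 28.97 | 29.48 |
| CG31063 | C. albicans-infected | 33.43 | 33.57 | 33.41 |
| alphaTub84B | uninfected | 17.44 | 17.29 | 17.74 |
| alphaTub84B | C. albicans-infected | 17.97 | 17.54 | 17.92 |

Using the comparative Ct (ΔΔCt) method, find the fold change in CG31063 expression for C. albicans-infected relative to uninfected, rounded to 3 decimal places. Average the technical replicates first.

0.066

Mean Ct: CG31063 uninfected 29.220; CG31063 C. albicans-infected 33.470; alphaTub84B uninfected 17.490; alphaTub84B C. albicans-infected 17.810
ΔCt(uninfected) = 29.220 − 17.490 = 11.730
ΔCt(C. albicans-infected) = 33.470 − 17.810 = 15.660
ΔΔCt = 15.660 − 11.730 = 3.930
Fold change = 2^(−3.930) = 0.0656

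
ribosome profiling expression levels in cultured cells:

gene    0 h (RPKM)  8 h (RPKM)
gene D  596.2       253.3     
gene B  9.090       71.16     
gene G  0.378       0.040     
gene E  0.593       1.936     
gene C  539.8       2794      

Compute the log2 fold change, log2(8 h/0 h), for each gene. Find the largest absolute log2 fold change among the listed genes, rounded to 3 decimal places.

3.240

log2(253.3/596.2) = -1.235  (gene D)
log2(71.16/9.090) = 2.969  (gene B)
log2(0.040/0.378) = -3.240  (gene G)
log2(1.936/0.593) = 1.707  (gene E)
log2(2794/539.8) = 2.372  (gene C)
The largest magnitude belongs to gene G.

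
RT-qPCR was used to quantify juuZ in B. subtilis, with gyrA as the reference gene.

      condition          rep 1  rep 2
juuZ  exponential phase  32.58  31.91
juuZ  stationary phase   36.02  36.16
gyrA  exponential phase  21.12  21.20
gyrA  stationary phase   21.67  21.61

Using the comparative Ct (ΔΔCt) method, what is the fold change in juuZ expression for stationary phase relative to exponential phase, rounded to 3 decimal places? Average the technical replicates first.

0.097

Mean Ct: juuZ exponential phase 32.245; juuZ stationary phase 36.090; gyrA exponential phase 21.160; gyrA stationary phase 21.640
ΔCt(exponential phase) = 32.245 − 21.160 = 11.085
ΔCt(stationary phase) = 36.090 − 21.640 = 14.450
ΔΔCt = 14.450 − 11.085 = 3.365
Fold change = 2^(−3.365) = 0.0971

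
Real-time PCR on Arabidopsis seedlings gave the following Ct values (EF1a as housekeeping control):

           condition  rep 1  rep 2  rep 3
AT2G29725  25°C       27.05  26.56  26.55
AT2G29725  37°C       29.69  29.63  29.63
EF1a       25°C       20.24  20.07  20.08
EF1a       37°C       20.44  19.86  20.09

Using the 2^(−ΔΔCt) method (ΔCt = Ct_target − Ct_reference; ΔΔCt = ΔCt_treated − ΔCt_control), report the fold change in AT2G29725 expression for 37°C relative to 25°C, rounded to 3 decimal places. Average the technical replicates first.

Mean Ct: AT2G29725 25°C 26.720; AT2G29725 37°C 29.650; EF1a 25°C 20.130; EF1a 37°C 20.130
ΔCt(25°C) = 26.720 − 20.130 = 6.590
ΔCt(37°C) = 29.650 − 20.130 = 9.520
ΔΔCt = 9.520 − 6.590 = 2.930
Fold change = 2^(−2.930) = 0.1312

0.131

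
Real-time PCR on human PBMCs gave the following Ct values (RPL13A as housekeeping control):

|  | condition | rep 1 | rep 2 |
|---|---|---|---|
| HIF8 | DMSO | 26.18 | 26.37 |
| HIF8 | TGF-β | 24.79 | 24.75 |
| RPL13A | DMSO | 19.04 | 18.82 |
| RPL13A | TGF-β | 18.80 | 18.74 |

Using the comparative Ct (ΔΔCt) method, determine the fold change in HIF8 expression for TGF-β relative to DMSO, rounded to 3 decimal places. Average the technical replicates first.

Mean Ct: HIF8 DMSO 26.275; HIF8 TGF-β 24.770; RPL13A DMSO 18.930; RPL13A TGF-β 18.770
ΔCt(DMSO) = 26.275 − 18.930 = 7.345
ΔCt(TGF-β) = 24.770 − 18.770 = 6.000
ΔΔCt = 6.000 − 7.345 = -1.345
Fold change = 2^(−(-1.345)) = 2^1.345 = 2.5403

2.540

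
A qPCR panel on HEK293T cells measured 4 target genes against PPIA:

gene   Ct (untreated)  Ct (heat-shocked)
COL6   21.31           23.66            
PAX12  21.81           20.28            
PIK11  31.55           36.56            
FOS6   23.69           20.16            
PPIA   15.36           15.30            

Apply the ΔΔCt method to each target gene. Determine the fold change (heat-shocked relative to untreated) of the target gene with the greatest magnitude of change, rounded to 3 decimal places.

COL6: ΔΔCt = (23.66−15.30) − (21.31−15.36) = 8.36 − 5.95 = 2.41; fold change = 2^-2.41 = 0.188
PAX12: ΔΔCt = (20.28−15.30) − (21.81−15.36) = 4.98 − 6.45 = -1.47; fold change = 2^1.47 = 2.770
PIK11: ΔΔCt = (36.56−15.30) − (31.55−15.36) = 21.26 − 16.19 = 5.07; fold change = 2^-5.07 = 0.030
FOS6: ΔΔCt = (20.16−15.30) − (23.69−15.36) = 4.86 − 8.33 = -3.47; fold change = 2^3.47 = 11.081
PIK11 has the largest |ΔΔCt| = 5.07.

0.030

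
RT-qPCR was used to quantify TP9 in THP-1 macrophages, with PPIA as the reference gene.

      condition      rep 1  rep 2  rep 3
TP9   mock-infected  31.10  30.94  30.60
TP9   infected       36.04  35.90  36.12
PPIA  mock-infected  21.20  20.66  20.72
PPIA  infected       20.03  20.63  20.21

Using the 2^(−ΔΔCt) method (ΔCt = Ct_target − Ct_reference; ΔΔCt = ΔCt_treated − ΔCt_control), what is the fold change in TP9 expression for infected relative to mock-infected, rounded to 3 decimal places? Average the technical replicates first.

0.019

Mean Ct: TP9 mock-infected 30.880; TP9 infected 36.020; PPIA mock-infected 20.860; PPIA infected 20.290
ΔCt(mock-infected) = 30.880 − 20.860 = 10.020
ΔCt(infected) = 36.020 − 20.290 = 15.730
ΔΔCt = 15.730 − 10.020 = 5.710
Fold change = 2^(−5.710) = 0.0191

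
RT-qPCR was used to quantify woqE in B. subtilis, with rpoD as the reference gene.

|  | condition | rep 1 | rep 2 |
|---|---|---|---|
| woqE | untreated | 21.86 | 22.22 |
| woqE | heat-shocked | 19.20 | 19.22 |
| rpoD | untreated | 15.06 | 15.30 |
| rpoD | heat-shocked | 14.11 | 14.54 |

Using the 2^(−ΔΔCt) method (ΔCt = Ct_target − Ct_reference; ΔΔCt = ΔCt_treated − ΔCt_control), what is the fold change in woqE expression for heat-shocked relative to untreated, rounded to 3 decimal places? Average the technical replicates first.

Mean Ct: woqE untreated 22.040; woqE heat-shocked 19.210; rpoD untreated 15.180; rpoD heat-shocked 14.325
ΔCt(untreated) = 22.040 − 15.180 = 6.860
ΔCt(heat-shocked) = 19.210 − 14.325 = 4.885
ΔΔCt = 4.885 − 6.860 = -1.975
Fold change = 2^(−(-1.975)) = 2^1.975 = 3.9313

3.931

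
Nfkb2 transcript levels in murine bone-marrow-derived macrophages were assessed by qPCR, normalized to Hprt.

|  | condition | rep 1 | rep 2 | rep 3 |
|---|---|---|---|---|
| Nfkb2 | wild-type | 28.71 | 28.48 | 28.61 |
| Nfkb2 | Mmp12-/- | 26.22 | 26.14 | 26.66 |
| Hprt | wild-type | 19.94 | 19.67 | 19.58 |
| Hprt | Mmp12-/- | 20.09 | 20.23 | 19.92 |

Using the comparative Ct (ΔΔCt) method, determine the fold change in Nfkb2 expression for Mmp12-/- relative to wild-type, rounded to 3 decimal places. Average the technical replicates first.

6.105

Mean Ct: Nfkb2 wild-type 28.600; Nfkb2 Mmp12-/- 26.340; Hprt wild-type 19.730; Hprt Mmp12-/- 20.080
ΔCt(wild-type) = 28.600 − 19.730 = 8.870
ΔCt(Mmp12-/-) = 26.340 − 20.080 = 6.260
ΔΔCt = 6.260 − 8.870 = -2.610
Fold change = 2^(−(-2.610)) = 2^2.610 = 6.1050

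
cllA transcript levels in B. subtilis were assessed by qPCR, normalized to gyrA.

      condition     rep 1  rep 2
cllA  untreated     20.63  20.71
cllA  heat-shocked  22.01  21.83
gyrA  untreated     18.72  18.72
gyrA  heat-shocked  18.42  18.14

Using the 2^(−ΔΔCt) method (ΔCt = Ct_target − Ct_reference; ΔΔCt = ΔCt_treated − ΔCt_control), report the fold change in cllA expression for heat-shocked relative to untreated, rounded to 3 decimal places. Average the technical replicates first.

Mean Ct: cllA untreated 20.670; cllA heat-shocked 21.920; gyrA untreated 18.720; gyrA heat-shocked 18.280
ΔCt(untreated) = 20.670 − 18.720 = 1.950
ΔCt(heat-shocked) = 21.920 − 18.280 = 3.640
ΔΔCt = 3.640 − 1.950 = 1.690
Fold change = 2^(−1.690) = 0.3099

0.310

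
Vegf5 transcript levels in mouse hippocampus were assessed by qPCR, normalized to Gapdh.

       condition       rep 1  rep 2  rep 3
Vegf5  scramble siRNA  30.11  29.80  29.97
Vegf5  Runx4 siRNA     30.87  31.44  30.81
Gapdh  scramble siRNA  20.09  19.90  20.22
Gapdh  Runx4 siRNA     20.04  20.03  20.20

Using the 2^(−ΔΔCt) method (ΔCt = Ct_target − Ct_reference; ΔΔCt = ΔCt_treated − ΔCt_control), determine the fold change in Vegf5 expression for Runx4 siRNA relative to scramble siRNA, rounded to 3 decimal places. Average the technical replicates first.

Mean Ct: Vegf5 scramble siRNA 29.960; Vegf5 Runx4 siRNA 31.040; Gapdh scramble siRNA 20.070; Gapdh Runx4 siRNA 20.090
ΔCt(scramble siRNA) = 29.960 − 20.070 = 9.890
ΔCt(Runx4 siRNA) = 31.040 − 20.090 = 10.950
ΔΔCt = 10.950 − 9.890 = 1.060
Fold change = 2^(−1.060) = 0.4796

0.480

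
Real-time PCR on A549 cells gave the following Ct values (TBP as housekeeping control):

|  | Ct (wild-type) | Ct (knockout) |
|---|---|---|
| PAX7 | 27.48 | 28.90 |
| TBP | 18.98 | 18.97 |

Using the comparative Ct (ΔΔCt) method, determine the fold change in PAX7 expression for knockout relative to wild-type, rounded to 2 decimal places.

ΔCt(wild-type) = 27.480 − 18.980 = 8.500
ΔCt(knockout) = 28.900 − 18.970 = 9.930
ΔΔCt = 9.930 − 8.500 = 1.430
Fold change = 2^(−1.430) = 0.371

0.37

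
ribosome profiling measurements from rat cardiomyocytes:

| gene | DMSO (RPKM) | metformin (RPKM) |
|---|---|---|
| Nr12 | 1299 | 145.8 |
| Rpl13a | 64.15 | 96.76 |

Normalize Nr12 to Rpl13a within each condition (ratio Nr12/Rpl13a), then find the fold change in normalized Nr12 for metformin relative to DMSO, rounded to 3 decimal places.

Nr12/Rpl13a (DMSO) = 1299 / 64.15 = 20.249
Nr12/Rpl13a (metformin) = 145.8 / 96.76 = 1.5068
Fold change = 1.5068 / 20.249 = 0.0744

0.074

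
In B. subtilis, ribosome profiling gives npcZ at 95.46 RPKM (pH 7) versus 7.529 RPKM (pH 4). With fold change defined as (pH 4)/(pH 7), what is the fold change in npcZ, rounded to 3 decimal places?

Fold change = 7.529 / 95.46 = 0.0789
npcZ is downregulated.

0.079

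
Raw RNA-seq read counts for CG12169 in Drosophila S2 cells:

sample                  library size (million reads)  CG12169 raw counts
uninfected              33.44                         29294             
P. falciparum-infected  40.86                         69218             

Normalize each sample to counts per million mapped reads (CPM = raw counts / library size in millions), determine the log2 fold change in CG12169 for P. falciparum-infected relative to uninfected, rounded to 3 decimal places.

0.951

CPM(uninfected) = 29294 / 33.44 = 876.0167
CPM(P. falciparum-infected) = 69218 / 40.86 = 1694.0284
Fold change = 1694.0284 / 876.0167 = 1.93379
log2(1.93379) = 0.9514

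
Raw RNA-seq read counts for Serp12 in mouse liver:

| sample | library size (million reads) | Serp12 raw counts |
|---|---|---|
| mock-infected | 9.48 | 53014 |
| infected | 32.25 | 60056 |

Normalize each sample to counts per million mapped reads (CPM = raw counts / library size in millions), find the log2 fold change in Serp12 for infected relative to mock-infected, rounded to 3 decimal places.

-1.586

CPM(mock-infected) = 53014 / 9.48 = 5592.1941
CPM(infected) = 60056 / 32.25 = 1862.2016
Fold change = 1862.2016 / 5592.1941 = 0.33300
log2(0.33300) = -1.5864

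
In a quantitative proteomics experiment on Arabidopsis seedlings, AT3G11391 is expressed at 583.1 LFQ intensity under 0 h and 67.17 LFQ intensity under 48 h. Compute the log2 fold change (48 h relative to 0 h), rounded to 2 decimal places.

Fold change = 67.17 / 583.1 = 0.1152
log2(0.1152) = -3.118

-3.12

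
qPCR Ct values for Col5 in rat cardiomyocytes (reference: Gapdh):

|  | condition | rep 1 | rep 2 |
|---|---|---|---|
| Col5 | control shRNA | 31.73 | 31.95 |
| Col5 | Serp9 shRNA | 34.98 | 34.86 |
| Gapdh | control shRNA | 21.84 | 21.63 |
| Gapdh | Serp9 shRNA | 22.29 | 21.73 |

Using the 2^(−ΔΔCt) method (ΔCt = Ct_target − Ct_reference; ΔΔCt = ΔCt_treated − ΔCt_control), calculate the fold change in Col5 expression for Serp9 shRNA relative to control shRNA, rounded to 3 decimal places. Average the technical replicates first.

0.143

Mean Ct: Col5 control shRNA 31.840; Col5 Serp9 shRNA 34.920; Gapdh control shRNA 21.735; Gapdh Serp9 shRNA 22.010
ΔCt(control shRNA) = 31.840 − 21.735 = 10.105
ΔCt(Serp9 shRNA) = 34.920 − 22.010 = 12.910
ΔΔCt = 12.910 − 10.105 = 2.805
Fold change = 2^(−2.805) = 0.1431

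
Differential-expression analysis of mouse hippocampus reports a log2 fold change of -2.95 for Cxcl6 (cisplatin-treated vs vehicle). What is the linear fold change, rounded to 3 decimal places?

Fold change = 2^(-2.95) = 0.1294

0.129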